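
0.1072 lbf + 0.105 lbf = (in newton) 0.9439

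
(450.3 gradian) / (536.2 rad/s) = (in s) 0.01319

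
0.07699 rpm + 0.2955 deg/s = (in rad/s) 0.01322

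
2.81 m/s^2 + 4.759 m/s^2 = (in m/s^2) 7.569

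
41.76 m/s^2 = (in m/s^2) 41.76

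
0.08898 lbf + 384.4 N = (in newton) 384.8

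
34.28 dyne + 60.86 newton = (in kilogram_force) 6.206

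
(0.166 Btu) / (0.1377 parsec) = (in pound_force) 9.266e-15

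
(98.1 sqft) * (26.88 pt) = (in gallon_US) 22.83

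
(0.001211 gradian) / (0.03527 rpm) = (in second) 0.00515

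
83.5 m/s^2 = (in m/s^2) 83.5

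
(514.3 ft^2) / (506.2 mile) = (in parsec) 1.901e-21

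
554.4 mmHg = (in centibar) 73.91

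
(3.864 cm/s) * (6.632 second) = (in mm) 256.3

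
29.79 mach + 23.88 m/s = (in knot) 1.976e+04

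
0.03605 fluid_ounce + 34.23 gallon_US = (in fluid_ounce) 4381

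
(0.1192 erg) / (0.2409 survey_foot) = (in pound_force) 3.65e-08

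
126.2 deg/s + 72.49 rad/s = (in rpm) 713.3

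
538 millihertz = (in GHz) 5.38e-10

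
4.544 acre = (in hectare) 1.839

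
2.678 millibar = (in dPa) 2678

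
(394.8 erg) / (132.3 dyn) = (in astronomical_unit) 1.995e-13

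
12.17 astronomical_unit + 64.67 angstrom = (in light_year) 0.0001924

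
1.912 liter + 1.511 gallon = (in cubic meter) 0.007632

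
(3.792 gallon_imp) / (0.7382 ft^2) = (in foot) 0.8247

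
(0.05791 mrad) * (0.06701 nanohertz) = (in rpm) 3.706e-14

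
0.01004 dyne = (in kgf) 1.024e-08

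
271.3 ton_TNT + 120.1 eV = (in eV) 7.085e+30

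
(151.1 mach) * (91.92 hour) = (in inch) 6.703e+11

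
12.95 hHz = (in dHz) 1.295e+04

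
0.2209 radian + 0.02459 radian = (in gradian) 15.63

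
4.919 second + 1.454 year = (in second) 4.585e+07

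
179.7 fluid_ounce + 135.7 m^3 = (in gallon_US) 3.585e+04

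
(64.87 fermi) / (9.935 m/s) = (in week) 1.08e-20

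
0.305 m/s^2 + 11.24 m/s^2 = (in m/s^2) 11.54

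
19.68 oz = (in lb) 1.23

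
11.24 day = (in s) 9.711e+05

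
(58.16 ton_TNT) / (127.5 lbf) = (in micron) 4.291e+14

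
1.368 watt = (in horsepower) 0.001835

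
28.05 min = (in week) 0.002783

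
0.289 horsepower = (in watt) 215.5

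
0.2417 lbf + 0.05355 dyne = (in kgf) 0.1096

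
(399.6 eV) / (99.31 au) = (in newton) 4.309e-30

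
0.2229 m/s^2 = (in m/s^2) 0.2229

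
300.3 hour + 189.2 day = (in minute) 2.905e+05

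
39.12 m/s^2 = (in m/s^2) 39.12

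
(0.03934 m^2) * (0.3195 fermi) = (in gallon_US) 3.32e-15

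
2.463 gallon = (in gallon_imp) 2.051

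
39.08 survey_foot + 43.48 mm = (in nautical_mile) 0.006455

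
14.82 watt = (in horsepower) 0.01987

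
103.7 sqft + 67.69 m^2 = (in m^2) 77.32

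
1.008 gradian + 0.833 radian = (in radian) 0.8488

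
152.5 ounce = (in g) 4323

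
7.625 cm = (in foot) 0.2502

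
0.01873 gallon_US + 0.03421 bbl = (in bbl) 0.03466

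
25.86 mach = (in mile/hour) 1.97e+04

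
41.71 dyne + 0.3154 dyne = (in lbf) 9.448e-05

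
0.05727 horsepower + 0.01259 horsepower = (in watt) 52.09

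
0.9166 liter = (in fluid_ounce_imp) 32.26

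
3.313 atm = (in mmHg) 2518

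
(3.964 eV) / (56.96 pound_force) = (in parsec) 8.123e-38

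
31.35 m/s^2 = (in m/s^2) 31.35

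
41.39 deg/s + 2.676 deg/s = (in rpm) 7.344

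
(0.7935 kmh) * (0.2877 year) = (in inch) 7.873e+07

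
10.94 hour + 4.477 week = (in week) 4.542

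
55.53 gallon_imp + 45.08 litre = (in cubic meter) 0.2975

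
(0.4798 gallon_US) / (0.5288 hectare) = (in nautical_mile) 1.855e-10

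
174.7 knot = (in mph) 201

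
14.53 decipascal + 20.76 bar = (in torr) 1.557e+04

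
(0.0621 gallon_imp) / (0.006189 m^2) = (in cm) 4.562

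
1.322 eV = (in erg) 2.118e-12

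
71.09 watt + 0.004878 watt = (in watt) 71.09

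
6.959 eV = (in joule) 1.115e-18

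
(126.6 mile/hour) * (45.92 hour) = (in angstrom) 9.356e+16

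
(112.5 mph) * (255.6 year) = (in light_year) 4.285e-05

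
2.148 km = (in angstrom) 2.148e+13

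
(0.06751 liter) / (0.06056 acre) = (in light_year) 2.912e-23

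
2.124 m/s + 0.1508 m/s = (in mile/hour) 5.089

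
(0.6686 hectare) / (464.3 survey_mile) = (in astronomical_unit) 5.981e-14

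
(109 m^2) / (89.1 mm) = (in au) 8.178e-09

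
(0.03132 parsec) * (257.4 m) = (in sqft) 2.678e+18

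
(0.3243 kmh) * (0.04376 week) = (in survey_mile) 1.481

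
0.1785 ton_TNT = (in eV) 4.661e+27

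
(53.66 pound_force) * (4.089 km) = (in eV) 6.092e+24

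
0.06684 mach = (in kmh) 81.93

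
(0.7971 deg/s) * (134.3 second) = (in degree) 107.1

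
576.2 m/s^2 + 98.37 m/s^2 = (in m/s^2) 674.6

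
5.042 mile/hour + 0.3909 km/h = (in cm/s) 236.3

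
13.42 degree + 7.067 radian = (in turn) 1.162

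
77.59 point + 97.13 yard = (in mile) 0.0552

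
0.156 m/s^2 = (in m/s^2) 0.156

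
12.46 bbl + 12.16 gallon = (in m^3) 2.027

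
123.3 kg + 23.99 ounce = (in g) 1.24e+05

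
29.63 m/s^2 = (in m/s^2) 29.63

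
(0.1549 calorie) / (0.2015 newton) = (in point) 9117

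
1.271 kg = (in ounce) 44.83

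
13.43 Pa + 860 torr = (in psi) 16.63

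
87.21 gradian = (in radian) 1.37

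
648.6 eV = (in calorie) 2.484e-17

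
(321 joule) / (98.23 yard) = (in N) 3.574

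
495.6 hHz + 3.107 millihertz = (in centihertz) 4.956e+06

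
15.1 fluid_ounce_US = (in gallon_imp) 0.09823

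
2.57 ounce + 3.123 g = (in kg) 0.07598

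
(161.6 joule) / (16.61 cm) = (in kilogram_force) 99.21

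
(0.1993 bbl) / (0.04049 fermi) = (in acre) 1.934e+11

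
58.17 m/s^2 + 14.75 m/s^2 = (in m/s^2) 72.92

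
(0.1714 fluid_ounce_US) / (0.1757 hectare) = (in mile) 1.793e-12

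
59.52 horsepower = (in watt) 4.438e+04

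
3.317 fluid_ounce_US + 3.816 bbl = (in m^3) 0.6068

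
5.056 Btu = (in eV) 3.329e+22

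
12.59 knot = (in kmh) 23.32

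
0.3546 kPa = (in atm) 0.0035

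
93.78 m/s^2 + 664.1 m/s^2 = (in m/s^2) 757.9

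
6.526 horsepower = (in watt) 4866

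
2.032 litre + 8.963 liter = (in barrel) 0.06916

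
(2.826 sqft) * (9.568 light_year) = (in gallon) 6.278e+18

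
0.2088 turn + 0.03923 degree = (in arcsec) 2.707e+05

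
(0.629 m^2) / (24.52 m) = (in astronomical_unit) 1.715e-13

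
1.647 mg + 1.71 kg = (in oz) 60.32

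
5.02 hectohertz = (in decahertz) 50.2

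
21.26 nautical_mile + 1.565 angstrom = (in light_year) 4.162e-12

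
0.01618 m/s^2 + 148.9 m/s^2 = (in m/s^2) 148.9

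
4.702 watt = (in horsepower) 0.006305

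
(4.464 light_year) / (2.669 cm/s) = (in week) 2.616e+12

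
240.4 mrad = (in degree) 13.77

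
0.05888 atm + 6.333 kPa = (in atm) 0.1214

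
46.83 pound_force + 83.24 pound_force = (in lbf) 130.1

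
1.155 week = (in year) 0.02215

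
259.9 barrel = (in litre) 4.132e+04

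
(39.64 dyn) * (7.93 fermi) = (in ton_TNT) 7.513e-28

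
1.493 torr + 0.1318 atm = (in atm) 0.1338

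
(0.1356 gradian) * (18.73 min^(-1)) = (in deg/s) 0.0381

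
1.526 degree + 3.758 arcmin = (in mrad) 27.73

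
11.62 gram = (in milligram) 1.162e+04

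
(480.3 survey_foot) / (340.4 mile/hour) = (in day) 1.113e-05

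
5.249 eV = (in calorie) 2.01e-19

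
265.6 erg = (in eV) 1.658e+14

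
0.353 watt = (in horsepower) 0.0004734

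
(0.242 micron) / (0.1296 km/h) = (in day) 7.78e-11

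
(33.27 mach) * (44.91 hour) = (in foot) 6.009e+09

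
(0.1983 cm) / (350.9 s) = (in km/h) 2.034e-05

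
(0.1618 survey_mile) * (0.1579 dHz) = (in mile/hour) 9.197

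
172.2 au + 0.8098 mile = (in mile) 1.601e+10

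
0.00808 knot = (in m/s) 0.004157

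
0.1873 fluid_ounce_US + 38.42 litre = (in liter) 38.43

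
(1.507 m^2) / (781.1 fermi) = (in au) 12.9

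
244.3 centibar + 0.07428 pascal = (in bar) 2.443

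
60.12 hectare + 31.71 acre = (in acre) 180.3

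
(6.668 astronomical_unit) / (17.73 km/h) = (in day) 2.344e+06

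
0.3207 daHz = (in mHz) 3207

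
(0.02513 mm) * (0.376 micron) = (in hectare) 9.449e-16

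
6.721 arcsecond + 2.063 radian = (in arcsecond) 4.255e+05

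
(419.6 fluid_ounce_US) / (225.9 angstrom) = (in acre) 135.7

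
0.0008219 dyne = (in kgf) 8.381e-10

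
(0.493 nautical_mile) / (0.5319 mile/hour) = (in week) 0.006349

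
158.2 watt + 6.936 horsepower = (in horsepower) 7.148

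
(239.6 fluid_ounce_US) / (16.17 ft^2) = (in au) 3.153e-14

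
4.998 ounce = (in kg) 0.1417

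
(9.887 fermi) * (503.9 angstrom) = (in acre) 1.231e-25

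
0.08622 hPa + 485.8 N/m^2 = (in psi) 0.07171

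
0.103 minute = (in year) 1.96e-07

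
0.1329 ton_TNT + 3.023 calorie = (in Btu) 5.27e+05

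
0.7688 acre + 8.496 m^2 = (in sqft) 3.358e+04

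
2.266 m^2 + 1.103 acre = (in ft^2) 4.807e+04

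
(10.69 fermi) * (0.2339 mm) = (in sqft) 2.691e-17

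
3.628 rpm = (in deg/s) 21.77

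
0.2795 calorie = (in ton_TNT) 2.795e-10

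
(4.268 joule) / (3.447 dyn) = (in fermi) 1.238e+20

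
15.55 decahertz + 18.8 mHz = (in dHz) 1555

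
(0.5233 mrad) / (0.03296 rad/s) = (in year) 5.035e-10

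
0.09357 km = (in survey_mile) 0.05814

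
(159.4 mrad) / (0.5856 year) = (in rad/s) 8.631e-09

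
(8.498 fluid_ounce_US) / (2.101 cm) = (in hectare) 1.196e-06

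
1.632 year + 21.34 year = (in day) 8385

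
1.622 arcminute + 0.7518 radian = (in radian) 0.7523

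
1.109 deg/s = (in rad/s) 0.01936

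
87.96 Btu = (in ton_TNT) 2.218e-05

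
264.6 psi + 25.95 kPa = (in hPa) 1.85e+04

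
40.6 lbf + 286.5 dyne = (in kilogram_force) 18.42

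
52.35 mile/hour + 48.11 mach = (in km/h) 5.906e+04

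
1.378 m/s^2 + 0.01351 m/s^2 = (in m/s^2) 1.392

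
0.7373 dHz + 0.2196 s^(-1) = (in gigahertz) 2.933e-10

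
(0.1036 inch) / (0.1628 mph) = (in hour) 1.004e-05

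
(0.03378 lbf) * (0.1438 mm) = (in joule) 2.161e-05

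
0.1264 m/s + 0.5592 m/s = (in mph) 1.534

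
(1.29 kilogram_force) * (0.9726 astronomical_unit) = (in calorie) 4.399e+11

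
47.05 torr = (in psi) 0.9098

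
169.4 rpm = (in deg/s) 1016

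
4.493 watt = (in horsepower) 0.006025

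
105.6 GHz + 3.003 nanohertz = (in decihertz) 1.056e+12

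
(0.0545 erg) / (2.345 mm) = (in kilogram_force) 2.37e-07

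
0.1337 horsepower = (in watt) 99.7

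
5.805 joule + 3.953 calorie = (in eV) 1.395e+20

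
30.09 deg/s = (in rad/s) 0.5252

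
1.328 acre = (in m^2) 5374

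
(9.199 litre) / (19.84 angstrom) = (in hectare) 463.7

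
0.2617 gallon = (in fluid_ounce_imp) 34.87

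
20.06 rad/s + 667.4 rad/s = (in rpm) 6565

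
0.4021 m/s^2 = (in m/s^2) 0.4021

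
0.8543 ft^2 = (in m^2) 0.07937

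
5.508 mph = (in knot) 4.786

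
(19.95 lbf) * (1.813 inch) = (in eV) 2.551e+19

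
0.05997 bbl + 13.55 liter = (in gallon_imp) 5.078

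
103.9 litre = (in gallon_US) 27.45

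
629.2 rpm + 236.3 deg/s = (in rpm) 668.6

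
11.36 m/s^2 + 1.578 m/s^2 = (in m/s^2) 12.94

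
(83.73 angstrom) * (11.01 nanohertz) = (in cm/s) 9.219e-15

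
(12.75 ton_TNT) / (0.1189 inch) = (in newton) 1.766e+13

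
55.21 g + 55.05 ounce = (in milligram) 1.616e+06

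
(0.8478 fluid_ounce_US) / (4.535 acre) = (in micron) 0.001366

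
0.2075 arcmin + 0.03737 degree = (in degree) 0.04083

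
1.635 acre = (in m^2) 6617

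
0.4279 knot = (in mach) 0.0006465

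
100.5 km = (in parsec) 3.257e-12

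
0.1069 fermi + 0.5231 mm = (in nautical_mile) 2.825e-07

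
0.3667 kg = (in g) 366.7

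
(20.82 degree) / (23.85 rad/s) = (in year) 4.831e-10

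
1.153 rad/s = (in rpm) 11.01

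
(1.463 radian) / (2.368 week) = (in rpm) 9.755e-06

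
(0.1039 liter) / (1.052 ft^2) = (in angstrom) 1.063e+07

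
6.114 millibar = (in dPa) 6114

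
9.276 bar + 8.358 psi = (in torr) 7390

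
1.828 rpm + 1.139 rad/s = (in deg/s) 76.23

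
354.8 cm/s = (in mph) 7.937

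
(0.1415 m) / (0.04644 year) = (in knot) 1.878e-07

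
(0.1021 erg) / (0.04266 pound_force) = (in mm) 5.38e-05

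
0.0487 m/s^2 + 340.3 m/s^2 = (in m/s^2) 340.3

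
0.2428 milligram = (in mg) 0.2428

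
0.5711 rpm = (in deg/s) 3.427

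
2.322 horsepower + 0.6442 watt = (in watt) 1732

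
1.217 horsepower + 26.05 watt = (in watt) 933.6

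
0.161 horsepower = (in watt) 120.1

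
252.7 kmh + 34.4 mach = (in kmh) 4.242e+04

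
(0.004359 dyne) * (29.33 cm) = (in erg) 0.1278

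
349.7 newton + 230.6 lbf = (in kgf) 140.3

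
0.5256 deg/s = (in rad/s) 0.009173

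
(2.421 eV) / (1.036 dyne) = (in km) 3.744e-17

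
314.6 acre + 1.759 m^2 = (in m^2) 1.273e+06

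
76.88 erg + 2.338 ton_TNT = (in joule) 9.782e+09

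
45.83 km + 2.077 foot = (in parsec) 1.485e-12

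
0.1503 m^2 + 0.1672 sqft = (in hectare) 1.658e-05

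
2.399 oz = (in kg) 0.06801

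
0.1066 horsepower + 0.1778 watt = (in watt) 79.67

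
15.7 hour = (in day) 0.6542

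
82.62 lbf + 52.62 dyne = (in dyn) 3.675e+07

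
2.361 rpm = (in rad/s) 0.2472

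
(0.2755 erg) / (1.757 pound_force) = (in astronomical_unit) 2.356e-20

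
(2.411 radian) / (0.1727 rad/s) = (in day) 0.0001616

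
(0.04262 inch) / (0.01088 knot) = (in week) 3.198e-07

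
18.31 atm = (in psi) 269.1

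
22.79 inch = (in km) 0.0005789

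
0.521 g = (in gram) 0.521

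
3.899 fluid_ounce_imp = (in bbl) 0.0006968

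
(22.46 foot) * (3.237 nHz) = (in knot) 4.308e-08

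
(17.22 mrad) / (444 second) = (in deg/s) 0.002222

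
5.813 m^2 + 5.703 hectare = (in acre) 14.09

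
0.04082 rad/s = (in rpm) 0.3898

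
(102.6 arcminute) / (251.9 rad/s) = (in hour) 3.291e-08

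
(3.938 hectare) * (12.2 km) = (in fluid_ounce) 1.625e+13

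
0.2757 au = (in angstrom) 4.124e+20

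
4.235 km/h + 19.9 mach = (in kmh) 2.44e+04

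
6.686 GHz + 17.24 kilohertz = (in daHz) 6.686e+08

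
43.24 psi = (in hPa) 2981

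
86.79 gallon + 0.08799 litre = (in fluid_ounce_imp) 1.157e+04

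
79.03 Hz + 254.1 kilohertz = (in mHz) 2.542e+08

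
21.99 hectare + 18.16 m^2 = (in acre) 54.34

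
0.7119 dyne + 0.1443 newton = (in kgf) 0.01472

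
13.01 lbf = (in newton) 57.87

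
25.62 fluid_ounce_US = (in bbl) 0.004766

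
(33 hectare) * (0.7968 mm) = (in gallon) 6.946e+04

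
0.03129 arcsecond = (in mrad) 0.0001517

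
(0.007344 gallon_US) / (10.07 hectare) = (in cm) 2.761e-08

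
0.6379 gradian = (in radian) 0.01002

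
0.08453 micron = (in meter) 8.453e-08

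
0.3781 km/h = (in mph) 0.2349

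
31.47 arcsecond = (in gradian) 0.009713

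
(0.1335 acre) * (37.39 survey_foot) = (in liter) 6.157e+06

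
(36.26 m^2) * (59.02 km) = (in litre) 2.14e+09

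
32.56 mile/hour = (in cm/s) 1456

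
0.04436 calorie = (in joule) 0.1856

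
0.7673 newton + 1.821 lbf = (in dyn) 8.868e+05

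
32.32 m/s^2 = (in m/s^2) 32.32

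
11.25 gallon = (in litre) 42.59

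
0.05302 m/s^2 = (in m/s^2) 0.05302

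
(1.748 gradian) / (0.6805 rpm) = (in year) 1.222e-08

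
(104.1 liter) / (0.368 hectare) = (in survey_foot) 9.281e-05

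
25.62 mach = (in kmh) 3.14e+04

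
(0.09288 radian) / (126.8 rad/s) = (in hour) 2.035e-07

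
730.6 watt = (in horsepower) 0.9798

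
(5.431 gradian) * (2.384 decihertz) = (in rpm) 0.1942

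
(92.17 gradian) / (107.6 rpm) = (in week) 2.125e-07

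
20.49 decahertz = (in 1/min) 1.229e+04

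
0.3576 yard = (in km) 0.000327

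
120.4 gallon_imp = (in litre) 547.3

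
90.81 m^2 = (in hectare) 0.009081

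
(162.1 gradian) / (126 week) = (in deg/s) 1.914e-06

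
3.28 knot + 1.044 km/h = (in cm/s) 197.7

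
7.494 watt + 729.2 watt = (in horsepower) 0.9879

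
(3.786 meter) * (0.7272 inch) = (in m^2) 0.06993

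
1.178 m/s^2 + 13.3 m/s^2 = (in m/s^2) 14.48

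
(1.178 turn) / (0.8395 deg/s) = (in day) 0.005847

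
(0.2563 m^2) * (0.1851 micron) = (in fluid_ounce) 0.001604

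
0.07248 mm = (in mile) 4.504e-08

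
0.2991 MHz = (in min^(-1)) 1.795e+07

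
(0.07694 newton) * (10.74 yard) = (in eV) 4.716e+18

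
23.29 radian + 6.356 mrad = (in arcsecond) 4.805e+06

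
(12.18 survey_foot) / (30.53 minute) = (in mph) 0.004534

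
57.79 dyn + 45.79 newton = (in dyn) 4.579e+06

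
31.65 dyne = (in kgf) 3.227e-05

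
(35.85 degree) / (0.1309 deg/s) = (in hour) 0.07608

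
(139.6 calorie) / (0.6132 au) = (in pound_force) 1.431e-09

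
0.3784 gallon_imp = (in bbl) 0.01082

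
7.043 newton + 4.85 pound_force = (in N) 28.62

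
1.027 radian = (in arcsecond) 2.118e+05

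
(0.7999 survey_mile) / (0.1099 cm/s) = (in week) 1.937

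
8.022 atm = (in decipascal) 8.128e+06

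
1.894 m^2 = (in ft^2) 20.39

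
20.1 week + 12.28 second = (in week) 20.1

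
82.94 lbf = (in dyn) 3.689e+07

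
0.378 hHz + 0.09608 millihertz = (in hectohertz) 0.378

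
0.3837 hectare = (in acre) 0.9481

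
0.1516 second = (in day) 1.755e-06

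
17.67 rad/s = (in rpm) 168.7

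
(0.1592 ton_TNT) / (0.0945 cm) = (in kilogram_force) 7.188e+10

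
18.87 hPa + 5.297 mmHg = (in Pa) 2593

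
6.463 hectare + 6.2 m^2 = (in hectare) 6.464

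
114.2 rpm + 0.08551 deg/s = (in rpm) 114.2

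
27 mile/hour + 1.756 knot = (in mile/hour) 29.02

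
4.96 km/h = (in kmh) 4.96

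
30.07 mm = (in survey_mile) 1.868e-05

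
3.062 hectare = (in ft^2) 3.296e+05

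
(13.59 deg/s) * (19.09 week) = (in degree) 1.569e+08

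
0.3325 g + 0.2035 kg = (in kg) 0.2038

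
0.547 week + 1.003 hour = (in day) 3.871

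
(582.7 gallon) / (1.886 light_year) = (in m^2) 1.236e-16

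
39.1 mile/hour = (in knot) 33.98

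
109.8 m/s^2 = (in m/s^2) 109.8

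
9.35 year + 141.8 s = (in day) 3413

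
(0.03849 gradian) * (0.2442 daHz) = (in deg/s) 0.08459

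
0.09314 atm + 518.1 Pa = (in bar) 0.09956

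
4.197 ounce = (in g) 119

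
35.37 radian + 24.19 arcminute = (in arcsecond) 7.297e+06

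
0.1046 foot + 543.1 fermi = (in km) 3.188e-05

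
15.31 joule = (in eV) 9.556e+19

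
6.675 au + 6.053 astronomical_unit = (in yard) 2.082e+12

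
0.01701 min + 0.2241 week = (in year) 0.004298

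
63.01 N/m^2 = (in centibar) 0.06301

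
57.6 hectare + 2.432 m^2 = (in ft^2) 6.2e+06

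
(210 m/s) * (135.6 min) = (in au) 1.142e-05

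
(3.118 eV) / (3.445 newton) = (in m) 1.45e-19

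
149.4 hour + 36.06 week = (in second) 2.235e+07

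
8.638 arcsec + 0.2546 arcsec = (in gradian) 0.002745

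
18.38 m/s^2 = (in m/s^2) 18.38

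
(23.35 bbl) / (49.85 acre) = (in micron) 18.4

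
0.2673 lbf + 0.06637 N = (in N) 1.255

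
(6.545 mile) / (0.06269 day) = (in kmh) 7.001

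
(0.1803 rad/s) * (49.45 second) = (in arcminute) 3.065e+04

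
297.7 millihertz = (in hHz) 0.002977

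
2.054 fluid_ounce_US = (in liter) 0.06074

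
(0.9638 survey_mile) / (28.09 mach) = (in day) 1.877e-06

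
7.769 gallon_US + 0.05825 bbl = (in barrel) 0.2432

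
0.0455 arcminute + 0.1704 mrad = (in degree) 0.01052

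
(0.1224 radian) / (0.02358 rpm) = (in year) 1.572e-06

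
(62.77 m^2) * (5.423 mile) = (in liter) 5.478e+08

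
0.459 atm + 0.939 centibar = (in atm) 0.4683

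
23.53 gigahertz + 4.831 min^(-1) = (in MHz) 2.353e+04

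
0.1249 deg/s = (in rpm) 0.02082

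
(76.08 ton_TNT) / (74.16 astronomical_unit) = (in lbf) 0.00645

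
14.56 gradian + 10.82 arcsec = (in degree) 13.11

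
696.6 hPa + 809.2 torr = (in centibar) 177.5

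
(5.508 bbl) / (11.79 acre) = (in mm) 0.01835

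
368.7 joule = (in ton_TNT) 8.812e-08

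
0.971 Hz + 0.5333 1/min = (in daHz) 0.09799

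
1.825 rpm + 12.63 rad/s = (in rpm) 122.4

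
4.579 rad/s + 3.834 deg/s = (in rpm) 44.37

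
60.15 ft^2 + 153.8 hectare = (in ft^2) 1.655e+07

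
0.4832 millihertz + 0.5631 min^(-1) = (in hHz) 9.868e-05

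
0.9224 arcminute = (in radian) 0.0002683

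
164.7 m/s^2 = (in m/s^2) 164.7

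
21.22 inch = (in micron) 5.39e+05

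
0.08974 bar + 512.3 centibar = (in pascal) 5.213e+05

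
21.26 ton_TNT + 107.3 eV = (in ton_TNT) 21.26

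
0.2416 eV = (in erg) 3.871e-13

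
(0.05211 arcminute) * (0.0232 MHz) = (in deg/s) 20.15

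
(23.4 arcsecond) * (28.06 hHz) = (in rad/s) 0.3183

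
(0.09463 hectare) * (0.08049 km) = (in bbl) 4.791e+05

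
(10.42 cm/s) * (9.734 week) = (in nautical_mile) 331.2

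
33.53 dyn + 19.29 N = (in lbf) 4.337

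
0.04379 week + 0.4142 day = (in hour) 17.3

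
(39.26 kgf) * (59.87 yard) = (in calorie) 5038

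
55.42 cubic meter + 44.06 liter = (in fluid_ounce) 1.875e+06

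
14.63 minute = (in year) 2.783e-05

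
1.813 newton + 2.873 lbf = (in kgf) 1.488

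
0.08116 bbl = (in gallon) 3.409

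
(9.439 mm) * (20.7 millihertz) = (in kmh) 0.0007034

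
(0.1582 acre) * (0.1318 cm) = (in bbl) 5.307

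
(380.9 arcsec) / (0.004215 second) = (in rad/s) 0.4381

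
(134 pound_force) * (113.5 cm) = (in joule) 676.5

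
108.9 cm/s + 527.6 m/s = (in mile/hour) 1183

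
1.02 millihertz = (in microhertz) 1020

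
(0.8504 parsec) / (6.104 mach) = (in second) 1.263e+13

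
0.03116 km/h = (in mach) 2.542e-05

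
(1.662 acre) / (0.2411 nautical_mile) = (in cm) 1506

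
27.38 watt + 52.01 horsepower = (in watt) 3.881e+04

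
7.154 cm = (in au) 4.782e-13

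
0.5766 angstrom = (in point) 1.634e-07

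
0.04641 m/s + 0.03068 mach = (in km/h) 37.77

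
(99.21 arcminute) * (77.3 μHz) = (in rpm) 2.13e-05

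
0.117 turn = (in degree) 42.12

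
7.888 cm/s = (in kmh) 0.284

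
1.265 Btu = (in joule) 1335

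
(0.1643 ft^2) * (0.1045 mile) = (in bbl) 16.15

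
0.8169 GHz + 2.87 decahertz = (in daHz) 8.169e+07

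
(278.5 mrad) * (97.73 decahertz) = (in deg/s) 1.559e+04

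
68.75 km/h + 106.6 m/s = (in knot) 244.3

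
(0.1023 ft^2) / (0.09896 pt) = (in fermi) 2.722e+17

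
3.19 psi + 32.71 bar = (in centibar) 3293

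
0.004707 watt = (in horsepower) 6.312e-06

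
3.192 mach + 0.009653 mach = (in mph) 2439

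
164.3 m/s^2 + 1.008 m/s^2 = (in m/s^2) 165.3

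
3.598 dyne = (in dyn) 3.598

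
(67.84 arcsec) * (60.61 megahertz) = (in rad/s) 1.993e+04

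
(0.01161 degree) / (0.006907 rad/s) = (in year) 9.303e-10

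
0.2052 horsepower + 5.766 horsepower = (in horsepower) 5.971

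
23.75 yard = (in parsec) 7.038e-16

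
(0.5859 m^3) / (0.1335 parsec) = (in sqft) 1.531e-15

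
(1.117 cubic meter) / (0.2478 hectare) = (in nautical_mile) 2.434e-07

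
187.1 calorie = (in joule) 782.8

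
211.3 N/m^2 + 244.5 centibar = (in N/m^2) 2.447e+05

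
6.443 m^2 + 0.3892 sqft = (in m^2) 6.479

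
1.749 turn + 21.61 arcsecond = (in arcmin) 3.778e+04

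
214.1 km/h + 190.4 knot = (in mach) 0.4623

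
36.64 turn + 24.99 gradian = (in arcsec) 4.757e+07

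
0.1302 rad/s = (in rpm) 1.243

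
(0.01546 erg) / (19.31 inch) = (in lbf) 7.086e-10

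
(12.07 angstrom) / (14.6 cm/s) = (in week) 1.367e-14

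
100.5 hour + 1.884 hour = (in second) 3.686e+05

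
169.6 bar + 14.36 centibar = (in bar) 169.7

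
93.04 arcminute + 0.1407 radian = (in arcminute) 576.7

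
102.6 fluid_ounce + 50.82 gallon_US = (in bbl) 1.229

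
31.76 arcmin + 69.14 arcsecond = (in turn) 0.001524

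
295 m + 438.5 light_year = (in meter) 4.149e+18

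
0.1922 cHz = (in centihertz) 0.1922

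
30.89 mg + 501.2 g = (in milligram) 5.012e+05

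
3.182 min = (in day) 0.00221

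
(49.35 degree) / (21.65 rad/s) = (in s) 0.03978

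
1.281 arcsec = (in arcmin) 0.02135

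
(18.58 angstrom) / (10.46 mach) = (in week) 8.626e-19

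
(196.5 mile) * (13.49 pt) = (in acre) 0.3719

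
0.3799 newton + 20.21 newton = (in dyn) 2.059e+06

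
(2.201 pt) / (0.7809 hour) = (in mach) 8.112e-10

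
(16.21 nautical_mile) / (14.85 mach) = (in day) 6.872e-05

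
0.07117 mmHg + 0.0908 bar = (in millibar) 90.89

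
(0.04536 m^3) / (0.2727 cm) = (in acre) 0.00411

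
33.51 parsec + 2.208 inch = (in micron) 1.034e+24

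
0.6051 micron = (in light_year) 6.396e-23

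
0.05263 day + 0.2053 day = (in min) 371.4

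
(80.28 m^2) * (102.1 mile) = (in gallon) 3.485e+09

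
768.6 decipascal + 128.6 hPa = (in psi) 1.876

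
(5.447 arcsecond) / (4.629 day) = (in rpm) 6.305e-10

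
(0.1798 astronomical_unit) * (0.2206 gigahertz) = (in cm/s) 5.934e+20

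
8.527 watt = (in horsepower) 0.01143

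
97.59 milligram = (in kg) 9.759e-05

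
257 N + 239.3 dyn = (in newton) 257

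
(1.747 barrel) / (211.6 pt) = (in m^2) 3.721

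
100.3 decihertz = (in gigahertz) 1.003e-08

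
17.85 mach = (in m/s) 6078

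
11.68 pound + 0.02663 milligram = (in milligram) 5.298e+06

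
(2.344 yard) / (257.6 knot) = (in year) 5.129e-10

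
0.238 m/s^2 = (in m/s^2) 0.238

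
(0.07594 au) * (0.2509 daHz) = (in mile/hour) 6.376e+10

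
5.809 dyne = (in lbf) 1.306e-05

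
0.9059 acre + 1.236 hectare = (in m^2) 1.603e+04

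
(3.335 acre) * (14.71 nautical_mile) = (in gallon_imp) 8.088e+10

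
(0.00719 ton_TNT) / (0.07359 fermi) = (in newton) 4.088e+23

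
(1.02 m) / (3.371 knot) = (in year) 1.865e-08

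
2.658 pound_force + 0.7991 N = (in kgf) 1.287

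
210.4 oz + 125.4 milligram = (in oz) 210.4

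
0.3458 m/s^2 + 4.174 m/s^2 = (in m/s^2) 4.52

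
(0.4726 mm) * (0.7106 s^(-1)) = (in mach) 9.863e-07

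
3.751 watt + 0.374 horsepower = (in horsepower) 0.379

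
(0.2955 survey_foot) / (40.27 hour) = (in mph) 1.39e-06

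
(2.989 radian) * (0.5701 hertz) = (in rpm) 16.27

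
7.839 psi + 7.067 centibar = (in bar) 0.6112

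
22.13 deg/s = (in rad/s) 0.3862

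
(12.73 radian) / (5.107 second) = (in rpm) 23.8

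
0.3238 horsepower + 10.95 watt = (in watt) 252.4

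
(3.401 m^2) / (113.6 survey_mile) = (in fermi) 1.86e+10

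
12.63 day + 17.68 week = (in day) 136.4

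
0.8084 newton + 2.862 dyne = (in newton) 0.8084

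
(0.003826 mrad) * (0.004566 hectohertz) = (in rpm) 1.668e-05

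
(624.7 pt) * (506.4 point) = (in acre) 9.729e-06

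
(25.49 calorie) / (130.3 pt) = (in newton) 2320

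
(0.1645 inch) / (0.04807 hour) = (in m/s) 2.414e-05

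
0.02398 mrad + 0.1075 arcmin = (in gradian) 0.003517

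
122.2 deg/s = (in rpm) 20.37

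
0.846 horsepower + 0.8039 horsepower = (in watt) 1230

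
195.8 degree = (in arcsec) 7.049e+05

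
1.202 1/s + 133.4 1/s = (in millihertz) 1.346e+05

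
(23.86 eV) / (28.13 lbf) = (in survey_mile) 1.898e-23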